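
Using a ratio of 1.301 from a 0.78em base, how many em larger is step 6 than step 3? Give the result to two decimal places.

2.06em

Step 3: 0.78 × 1.301³ = 1.7176em
Step 6: 0.78 × 1.301⁶ = 3.7823em
Difference: 3.7823 − 1.7176 = 2.0647em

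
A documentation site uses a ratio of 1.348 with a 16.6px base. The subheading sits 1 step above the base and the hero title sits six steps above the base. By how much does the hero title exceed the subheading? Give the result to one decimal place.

Step 1: 16.6 × 1.348 = 22.377px
Step 6: 16.6 × 1.348⁶ = 99.597px
Difference: 99.597 − 22.377 = 77.220px

77.2px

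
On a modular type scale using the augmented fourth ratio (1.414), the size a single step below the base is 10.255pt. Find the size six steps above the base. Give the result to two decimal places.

10.255 × 1.414⁷ = 10.255 × 11.30175 ≈ 115.899

115.90pt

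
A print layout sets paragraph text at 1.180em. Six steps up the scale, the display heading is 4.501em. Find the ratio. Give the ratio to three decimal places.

1.250

r⁶ = 4.501 / 1.180, so r = (4.501/1.180)^(1/6).
r = 3.8144^(1/6) ≈ 1.2500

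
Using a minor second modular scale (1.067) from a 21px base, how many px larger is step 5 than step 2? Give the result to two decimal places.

5.13px

Step 2: 21.0 × 1.067² = 23.9083px
Step 5: 21.0 × 1.067⁵ = 29.0430px
Difference: 29.0430 − 23.9083 = 5.1347px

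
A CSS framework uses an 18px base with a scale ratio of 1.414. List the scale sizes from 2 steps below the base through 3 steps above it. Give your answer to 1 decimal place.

9.0px, 12.7px, 18.0px, 25.5px, 36.0px, 50.9px

Step -2: 18.0 ÷ 1.414² = 9.0
Step -1: 18.0 ÷ 1.414 = 12.7
Step 0: 18px
Step 1: 18.0 × 1.414 = 25.5
Step 2: 18.0 × 1.414² = 36.0
Step 3: 18.0 × 1.414³ = 50.9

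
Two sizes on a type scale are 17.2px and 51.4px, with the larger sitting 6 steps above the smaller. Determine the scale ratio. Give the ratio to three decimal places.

1.200

The ratio satisfies 17.2 × r⁶ = 51.4, so r = (51.4 / 17.2)^(1/6).
r = 2.9884^(1/6) ≈ 1.2002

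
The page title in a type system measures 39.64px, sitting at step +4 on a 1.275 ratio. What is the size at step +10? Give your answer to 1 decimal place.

39.64 × 1.275⁶ = 39.64 × 4.29597 ≈ 170.292

170.3px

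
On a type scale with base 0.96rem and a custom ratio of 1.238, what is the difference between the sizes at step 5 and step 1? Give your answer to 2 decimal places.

Step 1: 0.96 × 1.238 = 1.1885rem
Step 5: 0.96 × 1.238⁵ = 2.7917rem
Difference: 2.7917 − 1.1885 = 1.6032rem

1.60rem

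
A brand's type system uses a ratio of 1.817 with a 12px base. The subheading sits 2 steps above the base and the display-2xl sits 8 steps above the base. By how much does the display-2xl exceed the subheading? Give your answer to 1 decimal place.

1386.1px

Step 2: 12.0 × 1.817² = 39.618px
Step 8: 12.0 × 1.817⁸ = 1425.675px
Difference: 1425.675 − 39.618 = 1386.057px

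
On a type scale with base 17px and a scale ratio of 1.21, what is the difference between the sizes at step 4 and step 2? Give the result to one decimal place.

11.6px

Step 2: 17.0 × 1.21² = 24.890px
Step 4: 17.0 × 1.21⁴ = 36.441px
Difference: 36.441 − 24.890 = 11.551px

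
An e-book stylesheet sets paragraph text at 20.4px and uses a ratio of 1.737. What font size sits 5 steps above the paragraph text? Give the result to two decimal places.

322.57px

Each step on a modular scale multiplies by the ratio, so the size n steps from the base is base × ratioⁿ.
20.4 × 1.737⁵ = 20.4 × 15.81245 ≈ 322.57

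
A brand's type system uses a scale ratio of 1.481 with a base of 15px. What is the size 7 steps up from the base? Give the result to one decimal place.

234.4px

Every step multiplies by the scale ratio.
15.0 × 1.481⁷ = 15.0 × 15.62735 ≈ 234.41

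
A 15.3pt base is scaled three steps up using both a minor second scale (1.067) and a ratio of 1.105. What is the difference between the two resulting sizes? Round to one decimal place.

2.1pt

Minor second: 15.3 × 1.067³ = 18.586pt
At 1.105: 15.3 × 1.105³ = 20.643pt
Difference: 20.643 − 18.586 = 2.057pt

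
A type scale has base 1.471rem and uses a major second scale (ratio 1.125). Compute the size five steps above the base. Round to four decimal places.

2.6508rem

1.471 × 1.125⁵ = 1.471 × 1.80203 ≈ 2.6508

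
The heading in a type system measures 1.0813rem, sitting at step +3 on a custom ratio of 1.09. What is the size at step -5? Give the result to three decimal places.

0.543rem

1.0813 ÷ 1.09⁸ = 1.0813 ÷ 1.99256 ≈ 0.543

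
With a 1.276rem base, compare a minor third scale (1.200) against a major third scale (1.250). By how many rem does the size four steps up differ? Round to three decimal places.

0.469rem

Minor third: 1.276 × 1.200⁴ = 2.64591rem
Major third: 1.276 × 1.250⁴ = 3.11523rem
Difference: 3.11523 − 2.64591 = 0.46932rem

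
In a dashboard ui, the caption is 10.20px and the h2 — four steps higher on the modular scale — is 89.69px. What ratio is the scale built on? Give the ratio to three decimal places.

1.722

r⁴ = 89.69 / 10.20, so r = (89.69/10.20)^(1/4).
r = 8.7931^(1/4) ≈ 1.7220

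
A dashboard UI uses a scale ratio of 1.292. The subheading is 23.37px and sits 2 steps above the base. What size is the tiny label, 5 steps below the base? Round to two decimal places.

23.37 ÷ 1.292⁷ = 23.37 ÷ 6.00949 ≈ 3.889

3.89px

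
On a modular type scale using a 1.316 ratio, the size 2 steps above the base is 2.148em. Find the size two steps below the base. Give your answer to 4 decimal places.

Moving from step +2 to step -2 is 4 steps down, so divide by r⁴.
2.148 ÷ 1.316⁴ = 2.148 ÷ 2.99933 ≈ 0.7162

0.7162em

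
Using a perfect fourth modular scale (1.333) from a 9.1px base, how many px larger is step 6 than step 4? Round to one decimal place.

Step 4: 9.1 × 1.333⁴ = 28.732px
Step 6: 9.1 × 1.333⁶ = 51.053px
Difference: 51.053 − 28.732 = 22.321px

22.3px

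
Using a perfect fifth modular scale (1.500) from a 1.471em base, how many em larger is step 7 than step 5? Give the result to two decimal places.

Step 5: 1.471 × 1.500⁵ = 11.1704em
Step 7: 1.471 × 1.500⁷ = 25.1334em
Difference: 25.1334 − 11.1704 = 13.9630em

13.96em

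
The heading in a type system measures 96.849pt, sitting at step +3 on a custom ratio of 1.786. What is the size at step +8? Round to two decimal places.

Moving from step +3 to step +8 is 5 steps up, so multiply by r⁵.
96.849 × 1.786⁵ = 96.849 × 18.17219 ≈ 1759.958

1759.96pt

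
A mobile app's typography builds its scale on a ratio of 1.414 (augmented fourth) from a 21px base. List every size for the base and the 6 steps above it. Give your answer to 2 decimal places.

Step 0: 21px
Step 1: 21.0 × 1.414 = 29.69
Step 2: 21.0 × 1.414² = 41.99
Step 3: 21.0 × 1.414³ = 59.37
Step 4: 21.0 × 1.414⁴ = 83.95
Step 5: 21.0 × 1.414⁵ = 118.70
Step 6: 21.0 × 1.414⁶ = 167.85

21.00px, 29.69px, 41.99px, 59.37px, 83.95px, 118.70px, 167.85px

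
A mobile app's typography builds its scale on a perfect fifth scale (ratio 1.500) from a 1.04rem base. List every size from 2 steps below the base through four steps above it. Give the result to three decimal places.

0.462rem, 0.693rem, 1.040rem, 1.560rem, 2.340rem, 3.510rem, 5.265rem

Step -2: 1.04 ÷ 1.500² = 0.462
Step -1: 1.04 ÷ 1.500 = 0.693
Step 0: 1.04rem
Step 1: 1.04 × 1.500 = 1.560
Step 2: 1.04 × 1.500² = 2.340
Step 3: 1.04 × 1.500³ = 3.510
Step 4: 1.04 × 1.500⁴ = 5.265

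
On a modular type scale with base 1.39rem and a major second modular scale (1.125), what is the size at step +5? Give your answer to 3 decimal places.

Every step multiplies by the scale ratio.
1.39 × 1.125⁵ = 1.39 × 1.80203 ≈ 2.505

2.505rem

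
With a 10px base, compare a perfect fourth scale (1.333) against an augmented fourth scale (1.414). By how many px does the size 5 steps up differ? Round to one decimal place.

14.4px

Perfect fourth: 10.0 × 1.333⁵ = 42.087px
Augmented fourth: 10.0 × 1.414⁵ = 56.526px
Difference: 56.526 − 42.087 = 14.439px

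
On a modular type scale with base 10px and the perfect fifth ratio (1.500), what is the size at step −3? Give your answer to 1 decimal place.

3.0px

10.0 ÷ 1.500³ = 10.0 ÷ 3.37500 ≈ 2.96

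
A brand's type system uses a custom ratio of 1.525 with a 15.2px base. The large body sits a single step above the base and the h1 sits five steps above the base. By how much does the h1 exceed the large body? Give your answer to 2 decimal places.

102.19px

Step 1: 15.2 × 1.525 = 23.1800px
Step 5: 15.2 × 1.525⁵ = 125.3698px
Difference: 125.3698 − 23.1800 = 102.1898px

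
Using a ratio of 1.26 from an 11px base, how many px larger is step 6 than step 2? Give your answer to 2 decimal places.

26.55px

Step 2: 11.0 × 1.26² = 17.4636px
Step 6: 11.0 × 1.26⁶ = 44.0165px
Difference: 44.0165 − 17.4636 = 26.5529px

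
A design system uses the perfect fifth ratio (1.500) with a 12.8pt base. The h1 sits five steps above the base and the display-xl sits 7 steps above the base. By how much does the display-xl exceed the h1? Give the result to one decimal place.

121.5pt

Step 5: 12.8 × 1.500⁵ = 97.200pt
Step 7: 12.8 × 1.500⁷ = 218.700pt
Difference: 218.700 − 97.200 = 121.500pt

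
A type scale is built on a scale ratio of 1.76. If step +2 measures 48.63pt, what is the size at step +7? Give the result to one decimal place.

821.2pt

Moving from step +2 to step +7 is 5 steps up, so multiply by r⁵.
48.63 × 1.76⁵ = 48.63 × 16.88742 ≈ 821.235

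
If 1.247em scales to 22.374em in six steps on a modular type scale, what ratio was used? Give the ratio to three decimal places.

r⁶ = 22.374 / 1.247, so r = (22.374/1.247)^(1/6).
r = 17.9423^(1/6) ≈ 1.6180

1.618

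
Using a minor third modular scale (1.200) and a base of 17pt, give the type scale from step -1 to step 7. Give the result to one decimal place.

14.2pt, 17.0pt, 20.4pt, 24.5pt, 29.4pt, 35.3pt, 42.3pt, 50.8pt, 60.9pt

Step -1: 17.0 ÷ 1.200 = 14.2
Step 0: 17pt
Step 1: 17.0 × 1.200 = 20.4
Step 2: 17.0 × 1.200² = 24.5
Step 3: 17.0 × 1.200³ = 29.4
Step 4: 17.0 × 1.200⁴ = 35.3
Step 5: 17.0 × 1.200⁵ = 42.3
Step 6: 17.0 × 1.200⁶ = 50.8
Step 7: 17.0 × 1.200⁷ = 60.9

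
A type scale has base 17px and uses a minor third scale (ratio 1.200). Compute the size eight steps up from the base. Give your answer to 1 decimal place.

17.0 × 1.200⁸ = 17.0 × 4.29982 ≈ 73.10

73.1px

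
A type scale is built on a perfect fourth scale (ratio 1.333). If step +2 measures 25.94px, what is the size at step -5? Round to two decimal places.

The gap is -5 − (2) = -7 steps, so the factor is 1.333^-7.
25.94 ÷ 1.333⁷ = 25.94 ÷ 7.47844 ≈ 3.469

3.47px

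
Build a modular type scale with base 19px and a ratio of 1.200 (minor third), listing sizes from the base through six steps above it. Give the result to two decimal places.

19.00px, 22.80px, 27.36px, 32.83px, 39.40px, 47.28px, 56.73px

Step 0: 19px
Step 1: 19.0 × 1.200 = 22.80
Step 2: 19.0 × 1.200² = 27.36
Step 3: 19.0 × 1.200³ = 32.83
Step 4: 19.0 × 1.200⁴ = 39.40
Step 5: 19.0 × 1.200⁵ = 47.28
Step 6: 19.0 × 1.200⁶ = 56.73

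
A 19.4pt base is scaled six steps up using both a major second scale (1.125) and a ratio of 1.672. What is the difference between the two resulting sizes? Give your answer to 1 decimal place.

Major second: 19.4 × 1.125⁶ = 39.329pt
At 1.672: 19.4 × 1.672⁶ = 423.857pt
Difference: 423.857 − 39.329 = 384.528pt

384.5pt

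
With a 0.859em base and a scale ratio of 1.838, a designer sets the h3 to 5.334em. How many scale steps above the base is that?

3

1.838ⁿ = 5.334 / 0.859 = 6.2095
n = ln(6.2095) / ln(1.838) = 1.8261 / 0.6087 ≈ 3.00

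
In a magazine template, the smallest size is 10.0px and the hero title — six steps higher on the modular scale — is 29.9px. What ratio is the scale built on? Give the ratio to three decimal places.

1.200

The ratio satisfies 10.0 × r⁶ = 29.9, so r = (29.9 / 10.0)^(1/6).
r = 2.9900^(1/6) ≈ 1.2003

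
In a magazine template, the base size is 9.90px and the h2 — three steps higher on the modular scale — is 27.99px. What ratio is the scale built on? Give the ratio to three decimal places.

1.414

r³ = 27.99 / 9.90, so r = (27.99/9.90)^(1/3).
r = 2.8273^(1/3) ≈ 1.4140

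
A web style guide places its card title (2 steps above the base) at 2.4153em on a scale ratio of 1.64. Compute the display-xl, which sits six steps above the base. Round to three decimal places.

2.4153 × 1.64⁴ = 2.4153 × 7.23395 ≈ 17.472

17.472em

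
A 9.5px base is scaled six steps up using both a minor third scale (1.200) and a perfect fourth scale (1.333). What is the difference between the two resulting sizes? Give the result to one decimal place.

Minor third: 9.5 × 1.200⁶ = 28.367px
Perfect fourth: 9.5 × 1.333⁶ = 53.297px
Difference: 53.297 − 28.367 = 24.930px

24.9px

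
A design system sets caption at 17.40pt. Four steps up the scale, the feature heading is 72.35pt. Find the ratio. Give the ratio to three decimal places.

1.428

r⁴ = 72.35 / 17.40, so r = (72.35/17.40)^(1/4).
r = 4.1580^(1/4) ≈ 1.4280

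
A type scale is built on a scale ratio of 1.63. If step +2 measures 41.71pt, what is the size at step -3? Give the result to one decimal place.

41.71 ÷ 1.63⁵ = 41.71 ÷ 11.50636 ≈ 3.625

3.6pt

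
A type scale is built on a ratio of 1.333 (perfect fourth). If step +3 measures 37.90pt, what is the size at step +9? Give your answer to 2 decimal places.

37.90 × 1.333⁶ = 37.90 × 5.61023 ≈ 212.628

212.63pt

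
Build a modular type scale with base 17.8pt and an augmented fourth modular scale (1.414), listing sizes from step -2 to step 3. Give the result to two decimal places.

8.90pt, 12.59pt, 17.80pt, 25.17pt, 35.59pt, 50.32pt

Step -2: 17.8 ÷ 1.414² = 8.90
Step -1: 17.8 ÷ 1.414 = 12.59
Step 0: 17.8pt
Step 1: 17.8 × 1.414 = 25.17
Step 2: 17.8 × 1.414² = 35.59
Step 3: 17.8 × 1.414³ = 50.32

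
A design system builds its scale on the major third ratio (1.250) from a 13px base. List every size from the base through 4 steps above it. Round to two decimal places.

Step 0: 13px
Step 1: 13.0 × 1.250 = 16.25
Step 2: 13.0 × 1.250² = 20.31
Step 3: 13.0 × 1.250³ = 25.39
Step 4: 13.0 × 1.250⁴ = 31.74

13.00px, 16.25px, 20.31px, 25.39px, 31.74px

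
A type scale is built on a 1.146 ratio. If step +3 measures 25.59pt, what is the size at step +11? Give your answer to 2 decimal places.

76.13pt

25.59 × 1.146⁸ = 25.59 × 2.97493 ≈ 76.128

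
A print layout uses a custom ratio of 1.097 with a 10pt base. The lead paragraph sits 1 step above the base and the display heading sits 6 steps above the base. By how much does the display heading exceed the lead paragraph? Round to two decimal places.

6.46pt

Step 1: 10.0 × 1.097 = 10.9700pt
Step 6: 10.0 × 1.097⁶ = 17.4277pt
Difference: 17.4277 − 10.9700 = 6.4577pt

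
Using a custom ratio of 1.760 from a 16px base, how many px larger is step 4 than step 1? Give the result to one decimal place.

125.4px

Step 1: 16.0 × 1.760 = 28.160px
Step 4: 16.0 × 1.760⁴ = 153.522px
Difference: 153.522 − 28.160 = 125.362px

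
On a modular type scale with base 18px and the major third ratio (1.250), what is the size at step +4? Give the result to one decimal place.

A modular type scale is a geometric sequence: sizeₙ = base × rⁿ.
18.0 × 1.250⁴ = 18.0 × 2.44141 ≈ 43.95

43.9px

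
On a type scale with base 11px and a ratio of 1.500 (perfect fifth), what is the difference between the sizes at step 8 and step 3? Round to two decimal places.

Step 3: 11.0 × 1.500³ = 37.1250px
Step 8: 11.0 × 1.500⁸ = 281.9180px
Difference: 281.9180 − 37.1250 = 244.7930px

244.79px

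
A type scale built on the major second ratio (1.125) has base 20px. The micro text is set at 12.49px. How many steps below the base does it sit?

1.125ⁿ = 20 / 12.49 = 1.6013
n = ln(1.6013) / ln(1.125) = 0.4708 / 0.1178 ≈ 4.00

4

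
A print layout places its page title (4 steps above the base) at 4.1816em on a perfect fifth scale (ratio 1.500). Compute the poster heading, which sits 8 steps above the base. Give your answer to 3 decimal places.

21.169em

The gap is 8 − (4) = 4 steps, so the factor is 1.500^4.
4.1816 × 1.500⁴ = 4.1816 × 5.06250 ≈ 21.169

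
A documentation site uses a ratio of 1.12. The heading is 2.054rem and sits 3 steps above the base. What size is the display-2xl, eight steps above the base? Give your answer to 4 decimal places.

3.6198rem

2.054 × 1.12⁵ = 2.054 × 1.76234 ≈ 3.6198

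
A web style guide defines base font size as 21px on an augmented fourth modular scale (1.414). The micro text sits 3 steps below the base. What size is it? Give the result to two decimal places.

7.43px

A modular type scale is a geometric sequence: sizeₙ = base × rⁿ.
21.0 ÷ 1.414³ = 21.0 ÷ 2.82715 ≈ 7.43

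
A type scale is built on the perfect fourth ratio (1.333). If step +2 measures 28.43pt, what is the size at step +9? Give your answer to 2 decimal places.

212.61pt

The gap is 9 − (2) = 7 steps, so the factor is 1.333^7.
28.43 × 1.333⁷ = 28.43 × 7.47844 ≈ 212.612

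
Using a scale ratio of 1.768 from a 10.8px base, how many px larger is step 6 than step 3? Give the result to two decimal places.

Step 3: 10.8 × 1.768³ = 59.6857px
Step 6: 10.8 × 1.768⁶ = 329.8506px
Difference: 329.8506 − 59.6857 = 270.1649px

270.16px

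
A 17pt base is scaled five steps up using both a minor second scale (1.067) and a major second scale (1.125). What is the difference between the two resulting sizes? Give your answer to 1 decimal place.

Minor second: 17.0 × 1.067⁵ = 23.511pt
Major second: 17.0 × 1.125⁵ = 30.635pt
Difference: 30.635 − 23.511 = 7.124pt

7.1pt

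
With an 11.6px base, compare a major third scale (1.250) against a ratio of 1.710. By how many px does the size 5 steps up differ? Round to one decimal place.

Major third: 11.6 × 1.250⁵ = 35.400px
At 1.710: 11.6 × 1.710⁵ = 169.605px
Difference: 169.605 − 35.400 = 134.205px

134.2px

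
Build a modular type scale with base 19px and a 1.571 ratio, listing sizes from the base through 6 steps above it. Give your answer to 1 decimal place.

Step 0: 19px
Step 1: 19.0 × 1.571 = 29.8
Step 2: 19.0 × 1.571² = 46.9
Step 3: 19.0 × 1.571³ = 73.7
Step 4: 19.0 × 1.571⁴ = 115.7
Step 5: 19.0 × 1.571⁵ = 181.8
Step 6: 19.0 × 1.571⁶ = 285.6

19.0px, 29.8px, 46.9px, 73.7px, 115.7px, 181.8px, 285.6px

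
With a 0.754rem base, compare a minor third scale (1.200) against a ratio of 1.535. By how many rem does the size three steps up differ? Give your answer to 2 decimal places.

Minor third: 0.754 × 1.200³ = 1.3029rem
At 1.535: 0.754 × 1.535³ = 2.7271rem
Difference: 2.7271 − 1.3029 = 1.4242rem

1.42rem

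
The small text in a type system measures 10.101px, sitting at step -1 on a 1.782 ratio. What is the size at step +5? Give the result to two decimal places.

10.101 × 1.782⁶ = 10.101 × 32.02183 ≈ 323.453

323.45px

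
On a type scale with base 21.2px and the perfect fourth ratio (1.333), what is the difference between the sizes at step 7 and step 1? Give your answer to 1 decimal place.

Step 1: 21.2 × 1.333 = 28.260px
Step 7: 21.2 × 1.333⁷ = 158.543px
Difference: 158.543 − 28.260 = 130.283px

130.3px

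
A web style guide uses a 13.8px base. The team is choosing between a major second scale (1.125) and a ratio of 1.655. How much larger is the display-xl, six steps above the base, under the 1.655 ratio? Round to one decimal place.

255.6px

Major second: 13.8 × 1.125⁶ = 27.977px
At 1.655: 13.8 × 1.655⁶ = 283.574px
Difference: 283.574 − 27.977 = 255.597px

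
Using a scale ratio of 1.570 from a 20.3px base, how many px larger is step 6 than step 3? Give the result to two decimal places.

Step 3: 20.3 × 1.570³ = 78.5588px
Step 6: 20.3 × 1.570⁶ = 304.0143px
Difference: 304.0143 − 78.5588 = 225.4555px

225.46px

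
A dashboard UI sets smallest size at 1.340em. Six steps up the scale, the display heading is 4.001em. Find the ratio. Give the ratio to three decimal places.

The ratio satisfies 1.340 × r⁶ = 4.001, so r = (4.001 / 1.340)^(1/6).
r = 2.9858^(1/6) ≈ 1.2000

1.200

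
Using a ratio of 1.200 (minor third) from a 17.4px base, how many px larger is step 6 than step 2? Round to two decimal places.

26.90px

Step 2: 17.4 × 1.200² = 25.0560px
Step 6: 17.4 × 1.200⁶ = 51.9561px
Difference: 51.9561 − 25.0560 = 26.9001px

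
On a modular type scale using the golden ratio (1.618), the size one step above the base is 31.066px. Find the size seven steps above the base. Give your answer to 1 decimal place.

The gap is 7 − (1) = 6 steps, so the factor is 1.618^6.
31.066 × 1.618⁶ = 31.066 × 17.94201 ≈ 557.386

557.4px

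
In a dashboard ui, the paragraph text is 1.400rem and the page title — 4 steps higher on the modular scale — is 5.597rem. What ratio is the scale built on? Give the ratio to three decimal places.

r⁴ = 5.597 / 1.400, so r = (5.597/1.400)^(1/4).
r = 3.9979^(1/4) ≈ 1.4140

1.414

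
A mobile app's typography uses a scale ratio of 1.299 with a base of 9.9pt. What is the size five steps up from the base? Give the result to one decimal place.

Each step on a modular scale multiplies by the ratio, so the size n steps from the base is base × ratioⁿ.
9.9 × 1.299⁵ = 9.9 × 3.69867 ≈ 36.62

36.6pt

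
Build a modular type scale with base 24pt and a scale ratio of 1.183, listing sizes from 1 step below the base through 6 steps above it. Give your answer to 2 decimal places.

Step -1: 24.0 ÷ 1.183 = 20.29
Step 0: 24pt
Step 1: 24.0 × 1.183 = 28.39
Step 2: 24.0 × 1.183² = 33.59
Step 3: 24.0 × 1.183³ = 39.73
Step 4: 24.0 × 1.183⁴ = 47.01
Step 5: 24.0 × 1.183⁵ = 55.61
Step 6: 24.0 × 1.183⁶ = 65.78

20.29pt, 24.00pt, 28.39pt, 33.59pt, 39.73pt, 47.01pt, 55.61pt, 65.78pt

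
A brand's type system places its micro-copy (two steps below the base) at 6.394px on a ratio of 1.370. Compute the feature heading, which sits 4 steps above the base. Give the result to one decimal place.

42.3px

6.394 × 1.370⁶ = 6.394 × 6.61186 ≈ 42.276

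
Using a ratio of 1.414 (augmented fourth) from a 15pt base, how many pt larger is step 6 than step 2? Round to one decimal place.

89.9pt

Step 2: 15.0 × 1.414² = 29.991pt
Step 6: 15.0 × 1.414⁶ = 119.891pt
Difference: 119.891 − 29.991 = 89.900pt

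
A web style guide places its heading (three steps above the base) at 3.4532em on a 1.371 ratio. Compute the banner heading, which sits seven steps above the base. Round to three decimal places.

3.4532 × 1.371⁴ = 3.4532 × 3.53305 ≈ 12.200

12.200em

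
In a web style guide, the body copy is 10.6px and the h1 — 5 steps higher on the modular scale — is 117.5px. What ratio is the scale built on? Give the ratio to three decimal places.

r⁵ = 117.5 / 10.6, so r = (117.5/10.6)^(1/5).
r = 11.0849^(1/5) ≈ 1.6179

1.618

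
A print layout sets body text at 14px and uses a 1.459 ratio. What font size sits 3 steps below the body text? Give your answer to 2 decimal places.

4.51px

14.0 ÷ 1.459³ = 14.0 ÷ 3.10575 ≈ 4.51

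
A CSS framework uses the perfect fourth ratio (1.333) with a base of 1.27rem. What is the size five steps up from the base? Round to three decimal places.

5.345rem

1.27 × 1.333⁵ = 1.27 × 4.20873 ≈ 5.345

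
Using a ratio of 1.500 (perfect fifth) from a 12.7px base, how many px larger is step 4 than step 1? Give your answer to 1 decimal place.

Step 1: 12.7 × 1.500 = 19.050px
Step 4: 12.7 × 1.500⁴ = 64.294px
Difference: 64.294 − 19.050 = 45.244px

45.2px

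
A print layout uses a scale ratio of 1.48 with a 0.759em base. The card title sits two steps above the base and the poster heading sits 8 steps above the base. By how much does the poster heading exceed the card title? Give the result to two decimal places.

15.81em

Step 2: 0.759 × 1.48² = 1.6625em
Step 8: 0.759 × 1.48⁸ = 17.4717em
Difference: 17.4717 − 1.6625 = 15.8092em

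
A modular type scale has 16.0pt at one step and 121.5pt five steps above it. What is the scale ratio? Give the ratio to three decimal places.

1.500

r⁵ = 121.5 / 16.0, so r = (121.5/16.0)^(1/5).
r = 7.5938^(1/5) ≈ 1.5000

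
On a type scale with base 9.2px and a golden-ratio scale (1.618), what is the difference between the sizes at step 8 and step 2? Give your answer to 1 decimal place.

Step 2: 9.2 × 1.618² = 24.085px
Step 8: 9.2 × 1.618⁸ = 432.132px
Difference: 432.132 − 24.085 = 408.047px

408.0px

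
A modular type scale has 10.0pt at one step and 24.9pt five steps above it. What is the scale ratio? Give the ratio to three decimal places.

The ratio satisfies 10.0 × r⁵ = 24.9, so r = (24.9 / 10.0)^(1/5).
r = 2.4900^(1/5) ≈ 1.2002

1.200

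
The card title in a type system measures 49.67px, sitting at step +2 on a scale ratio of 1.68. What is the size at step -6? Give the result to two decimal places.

0.78px

49.67 ÷ 1.68⁸ = 49.67 ÷ 63.45623 ≈ 0.783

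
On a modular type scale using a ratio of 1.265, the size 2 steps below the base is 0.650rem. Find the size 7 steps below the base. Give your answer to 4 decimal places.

0.650 ÷ 1.265⁵ = 0.650 ÷ 3.23931 ≈ 0.2007

0.2007rem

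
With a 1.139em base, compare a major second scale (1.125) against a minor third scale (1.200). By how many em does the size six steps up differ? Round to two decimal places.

Major second: 1.139 × 1.125⁶ = 2.3091em
Minor third: 1.139 × 1.200⁶ = 3.4010em
Difference: 3.4010 − 2.3091 = 1.0919em

1.09em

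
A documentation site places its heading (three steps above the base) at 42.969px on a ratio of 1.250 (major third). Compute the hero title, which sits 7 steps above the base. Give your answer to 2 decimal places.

104.90px

42.969 × 1.250⁴ = 42.969 × 2.44141 ≈ 104.905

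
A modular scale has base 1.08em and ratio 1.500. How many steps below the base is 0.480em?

2

1.500ⁿ = 1.08 / 0.480 = 2.2500
n = ln(2.2500) / ln(1.500) = 0.8109 / 0.4055 ≈ 2.00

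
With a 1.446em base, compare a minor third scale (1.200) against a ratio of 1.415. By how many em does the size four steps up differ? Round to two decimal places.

2.80em

Minor third: 1.446 × 1.200⁴ = 2.9984em
At 1.415: 1.446 × 1.415⁴ = 5.7969em
Difference: 5.7969 − 2.9984 = 2.7985em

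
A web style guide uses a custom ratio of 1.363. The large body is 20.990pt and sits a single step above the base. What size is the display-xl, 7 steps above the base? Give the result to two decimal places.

134.58pt

Moving from step +1 to step +7 is 6 steps up, so multiply by r⁶.
20.990 × 1.363⁶ = 20.990 × 6.41173 ≈ 134.582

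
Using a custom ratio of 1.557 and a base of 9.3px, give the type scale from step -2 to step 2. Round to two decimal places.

Step -2: 9.3 ÷ 1.557² = 3.84
Step -1: 9.3 ÷ 1.557 = 5.97
Step 0: 9.3px
Step 1: 9.3 × 1.557 = 14.48
Step 2: 9.3 × 1.557² = 22.55

3.84px, 5.97px, 9.30px, 14.48px, 22.55px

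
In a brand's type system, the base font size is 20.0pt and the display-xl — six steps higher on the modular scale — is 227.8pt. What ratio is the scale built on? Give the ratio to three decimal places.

The ratio satisfies 20.0 × r⁶ = 227.8, so r = (227.8 / 20.0)^(1/6).
r = 11.3900^(1/6) ≈ 1.5000

1.500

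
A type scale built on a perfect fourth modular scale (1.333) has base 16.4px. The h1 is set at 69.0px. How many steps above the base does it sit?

1.333ⁿ = 69.0 / 16.4 = 4.2073
n = ln(4.2073) / ln(1.333) = 1.4368 / 0.2874 ≈ 5.00

5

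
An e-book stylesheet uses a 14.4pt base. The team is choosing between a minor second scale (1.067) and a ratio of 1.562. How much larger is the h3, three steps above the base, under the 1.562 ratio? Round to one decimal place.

Minor second: 14.4 × 1.067³ = 17.493pt
At 1.562: 14.4 × 1.562³ = 54.879pt
Difference: 54.879 − 17.493 = 37.386pt

37.4pt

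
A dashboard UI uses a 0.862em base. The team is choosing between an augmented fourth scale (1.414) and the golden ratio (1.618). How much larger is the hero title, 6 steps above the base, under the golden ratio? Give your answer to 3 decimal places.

8.576em

Augmented fourth: 0.862 × 1.414⁶ = 6.88975em
Golden ratio: 0.862 × 1.618⁶ = 15.46601em
Difference: 15.46601 − 6.88975 = 8.57626em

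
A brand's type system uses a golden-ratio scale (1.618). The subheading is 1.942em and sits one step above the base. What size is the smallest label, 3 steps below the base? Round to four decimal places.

Moving from step +1 to step -3 is 4 steps down, so divide by r⁴.
1.942 ÷ 1.618⁴ = 1.942 ÷ 6.85353 ≈ 0.2834

0.2834em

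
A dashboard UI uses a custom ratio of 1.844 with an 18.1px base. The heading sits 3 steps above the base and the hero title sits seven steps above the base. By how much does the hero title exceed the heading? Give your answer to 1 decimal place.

Step 3: 18.1 × 1.844³ = 113.491px
Step 7: 18.1 × 1.844⁷ = 1312.215px
Difference: 1312.215 − 113.491 = 1198.724px

1198.7px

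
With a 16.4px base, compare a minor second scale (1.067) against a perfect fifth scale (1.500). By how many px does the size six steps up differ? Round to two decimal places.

Minor second: 16.4 × 1.067⁶ = 24.2008px
Perfect fifth: 16.4 × 1.500⁶ = 186.8062px
Difference: 186.8062 − 24.2008 = 162.6054px

162.61px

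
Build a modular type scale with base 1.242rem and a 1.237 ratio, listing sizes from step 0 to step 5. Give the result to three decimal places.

1.242rem, 1.536rem, 1.900rem, 2.351rem, 2.908rem, 3.597rem

Step 0: 1.242rem
Step 1: 1.242 × 1.237 = 1.536
Step 2: 1.242 × 1.237² = 1.900
Step 3: 1.242 × 1.237³ = 2.351
Step 4: 1.242 × 1.237⁴ = 2.908
Step 5: 1.242 × 1.237⁵ = 3.597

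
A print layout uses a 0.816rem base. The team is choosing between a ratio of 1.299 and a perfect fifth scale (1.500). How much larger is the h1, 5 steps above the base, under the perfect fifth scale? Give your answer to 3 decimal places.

At 1.299: 0.816 × 1.299⁵ = 3.01812rem
Perfect fifth: 0.816 × 1.500⁵ = 6.19650rem
Difference: 6.19650 − 3.01812 = 3.17838rem

3.178rem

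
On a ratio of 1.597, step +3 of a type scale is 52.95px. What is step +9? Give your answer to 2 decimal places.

52.95 × 1.597⁶ = 52.95 × 16.58935 ≈ 878.406

878.41px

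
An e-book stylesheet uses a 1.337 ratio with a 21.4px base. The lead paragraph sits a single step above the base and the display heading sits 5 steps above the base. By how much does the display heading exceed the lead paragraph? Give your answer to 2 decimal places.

Step 1: 21.4 × 1.337 = 28.6118px
Step 5: 21.4 × 1.337⁵ = 91.4262px
Difference: 91.4262 − 28.6118 = 62.8144px

62.81px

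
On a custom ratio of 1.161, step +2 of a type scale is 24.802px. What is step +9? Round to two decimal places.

24.802 × 1.161⁷ = 24.802 × 2.84332 ≈ 70.520

70.52px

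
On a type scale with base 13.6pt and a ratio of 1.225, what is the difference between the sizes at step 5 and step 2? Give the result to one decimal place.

Step 2: 13.6 × 1.225² = 20.409pt
Step 5: 13.6 × 1.225⁵ = 37.516pt
Difference: 37.516 − 20.409 = 17.107pt

17.1pt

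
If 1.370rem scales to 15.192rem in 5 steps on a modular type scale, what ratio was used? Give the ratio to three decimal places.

1.618

The ratio satisfies 1.370 × r⁵ = 15.192, so r = (15.192 / 1.370)^(1/5).
r = 11.0891^(1/5) ≈ 1.6180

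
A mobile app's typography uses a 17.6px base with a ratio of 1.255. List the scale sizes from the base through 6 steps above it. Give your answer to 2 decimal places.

Step 0: 17.6px
Step 1: 17.6 × 1.255 = 22.09
Step 2: 17.6 × 1.255² = 27.72
Step 3: 17.6 × 1.255³ = 34.79
Step 4: 17.6 × 1.255⁴ = 43.66
Step 5: 17.6 × 1.255⁵ = 54.79
Step 6: 17.6 × 1.255⁶ = 68.77

17.60px, 22.09px, 27.72px, 34.79px, 43.66px, 54.79px, 68.77px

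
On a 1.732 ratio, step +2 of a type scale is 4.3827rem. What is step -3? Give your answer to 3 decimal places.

0.281rem

4.3827 ÷ 1.732⁵ = 4.3827 ÷ 15.58617 ≈ 0.281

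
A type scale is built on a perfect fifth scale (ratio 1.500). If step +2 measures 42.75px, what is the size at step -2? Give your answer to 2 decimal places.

42.75 ÷ 1.500⁴ = 42.75 ÷ 5.06250 ≈ 8.444

8.44px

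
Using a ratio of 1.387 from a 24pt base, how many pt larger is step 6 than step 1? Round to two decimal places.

Step 1: 24.0 × 1.387 = 33.2880pt
Step 6: 24.0 × 1.387⁶ = 170.8716pt
Difference: 170.8716 − 33.2880 = 137.5836pt

137.58pt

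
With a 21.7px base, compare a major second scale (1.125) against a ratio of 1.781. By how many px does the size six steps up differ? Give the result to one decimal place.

Major second: 21.7 × 1.125⁶ = 43.992px
At 1.781: 21.7 × 1.781⁶ = 692.537px
Difference: 692.537 − 43.992 = 648.545px

648.5px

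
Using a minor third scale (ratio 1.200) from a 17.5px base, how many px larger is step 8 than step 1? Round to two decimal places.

54.25px

Step 1: 17.5 × 1.200 = 21.0000px
Step 8: 17.5 × 1.200⁸ = 75.2468px
Difference: 75.2468 − 21.0000 = 54.2468px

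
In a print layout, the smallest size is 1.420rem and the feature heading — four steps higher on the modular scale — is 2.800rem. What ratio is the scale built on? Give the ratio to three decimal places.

The ratio satisfies 1.420 × r⁴ = 2.800, so r = (2.800 / 1.420)^(1/4).
r = 1.9718^(1/4) ≈ 1.1850

1.185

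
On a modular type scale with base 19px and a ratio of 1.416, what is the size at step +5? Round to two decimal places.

Each step on a modular scale multiplies by the ratio, so the size n steps from the base is base × ratioⁿ.
19.0 × 1.416⁵ = 19.0 × 5.69267 ≈ 108.16

108.16px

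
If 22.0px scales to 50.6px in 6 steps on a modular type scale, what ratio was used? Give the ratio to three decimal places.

1.149

r⁶ = 50.6 / 22.0, so r = (50.6/22.0)^(1/6).
r = 2.3000^(1/6) ≈ 1.1489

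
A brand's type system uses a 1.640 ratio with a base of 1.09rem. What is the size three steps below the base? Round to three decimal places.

0.247rem

Every step multiplies by the scale ratio.
1.09 ÷ 1.640³ = 1.09 ÷ 4.41094 ≈ 0.247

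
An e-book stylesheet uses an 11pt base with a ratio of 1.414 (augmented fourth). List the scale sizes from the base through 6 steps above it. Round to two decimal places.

11.00pt, 15.55pt, 21.99pt, 31.10pt, 43.97pt, 62.18pt, 87.92pt

Step 0: 11pt
Step 1: 11.0 × 1.414 = 15.55
Step 2: 11.0 × 1.414² = 21.99
Step 3: 11.0 × 1.414³ = 31.10
Step 4: 11.0 × 1.414⁴ = 43.97
Step 5: 11.0 × 1.414⁵ = 62.18
Step 6: 11.0 × 1.414⁶ = 87.92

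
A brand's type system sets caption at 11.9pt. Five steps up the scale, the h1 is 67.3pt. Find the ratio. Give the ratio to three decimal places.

r⁵ = 67.3 / 11.9, so r = (67.3/11.9)^(1/5).
r = 5.6555^(1/5) ≈ 1.4141

1.414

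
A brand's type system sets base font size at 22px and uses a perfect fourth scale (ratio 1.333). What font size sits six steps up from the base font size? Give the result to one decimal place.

123.4px

Each step on a modular scale multiplies by the ratio, so the size n steps from the base is base × ratioⁿ.
22.0 × 1.333⁶ = 22.0 × 5.61023 ≈ 123.43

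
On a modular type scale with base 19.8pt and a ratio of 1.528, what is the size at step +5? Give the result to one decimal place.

A modular type scale is a geometric sequence: sizeₙ = base × rⁿ.
19.8 × 1.528⁵ = 19.8 × 8.32946 ≈ 164.92

164.9pt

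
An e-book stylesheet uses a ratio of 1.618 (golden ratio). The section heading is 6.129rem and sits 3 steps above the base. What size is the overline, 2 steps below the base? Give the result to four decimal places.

0.5527rem

Moving from step +3 to step -2 is 5 steps down, so divide by r⁵.
6.129 ÷ 1.618⁵ = 6.129 ÷ 11.08901 ≈ 0.5527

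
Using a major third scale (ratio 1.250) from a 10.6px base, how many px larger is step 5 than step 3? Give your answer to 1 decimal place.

Step 3: 10.6 × 1.250³ = 20.703px
Step 5: 10.6 × 1.250⁵ = 32.349px
Difference: 32.349 − 20.703 = 11.646px

11.6px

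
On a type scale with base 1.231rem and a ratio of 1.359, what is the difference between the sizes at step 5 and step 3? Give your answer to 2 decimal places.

Step 3: 1.231 × 1.359³ = 3.0897rem
Step 5: 1.231 × 1.359⁵ = 5.7063rem
Difference: 5.7063 − 3.0897 = 2.6166rem

2.62rem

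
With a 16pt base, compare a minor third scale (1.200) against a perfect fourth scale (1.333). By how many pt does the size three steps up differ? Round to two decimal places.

Minor third: 16.0 × 1.200³ = 27.6480pt
Perfect fourth: 16.0 × 1.333³ = 37.8975pt
Difference: 37.8975 − 27.6480 = 10.2495pt

10.25pt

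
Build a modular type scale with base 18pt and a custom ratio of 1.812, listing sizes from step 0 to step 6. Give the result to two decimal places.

18.00pt, 32.62pt, 59.10pt, 107.09pt, 194.05pt, 351.61pt, 637.12pt

Step 0: 18pt
Step 1: 18.0 × 1.812 = 32.62
Step 2: 18.0 × 1.812² = 59.10
Step 3: 18.0 × 1.812³ = 107.09
Step 4: 18.0 × 1.812⁴ = 194.05
Step 5: 18.0 × 1.812⁵ = 351.61
Step 6: 18.0 × 1.812⁶ = 637.12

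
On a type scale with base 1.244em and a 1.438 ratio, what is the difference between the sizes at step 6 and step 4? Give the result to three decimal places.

5.680em

Step 4: 1.244 × 1.438⁴ = 5.31932em
Step 6: 1.244 × 1.438⁶ = 10.99952em
Difference: 10.99952 − 5.31932 = 5.68020em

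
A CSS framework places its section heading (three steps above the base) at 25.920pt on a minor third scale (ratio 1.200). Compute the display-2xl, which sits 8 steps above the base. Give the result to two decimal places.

64.50pt

25.920 × 1.200⁵ = 25.920 × 2.48832 ≈ 64.497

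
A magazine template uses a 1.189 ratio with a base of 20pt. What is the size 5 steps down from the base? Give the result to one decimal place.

8.4pt

Every step multiplies by the scale ratio.
20.0 ÷ 1.189⁵ = 20.0 ÷ 2.37634 ≈ 8.42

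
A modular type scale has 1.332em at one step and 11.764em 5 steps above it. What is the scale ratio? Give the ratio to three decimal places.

1.546

r⁵ = 11.764 / 1.332, so r = (11.764/1.332)^(1/5).
r = 8.8318^(1/5) ≈ 1.5460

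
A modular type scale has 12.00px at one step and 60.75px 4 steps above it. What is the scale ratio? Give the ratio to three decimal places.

1.500

r⁴ = 60.75 / 12.00, so r = (60.75/12.00)^(1/4).
r = 5.0625^(1/4) ≈ 1.5000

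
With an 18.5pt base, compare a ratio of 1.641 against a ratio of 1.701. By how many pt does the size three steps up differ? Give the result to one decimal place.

9.3pt

At 1.641: 18.5 × 1.641³ = 81.752pt
At 1.701: 18.5 × 1.701³ = 91.051pt
Difference: 91.051 − 81.752 = 9.299pt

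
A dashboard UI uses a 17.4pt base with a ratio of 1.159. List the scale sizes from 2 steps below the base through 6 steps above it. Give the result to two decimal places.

12.95pt, 15.01pt, 17.40pt, 20.17pt, 23.37pt, 27.09pt, 31.40pt, 36.39pt, 42.17pt

Step -2: 17.4 ÷ 1.159² = 12.95
Step -1: 17.4 ÷ 1.159 = 15.01
Step 0: 17.4pt
Step 1: 17.4 × 1.159 = 20.17
Step 2: 17.4 × 1.159² = 23.37
Step 3: 17.4 × 1.159³ = 27.09
Step 4: 17.4 × 1.159⁴ = 31.40
Step 5: 17.4 × 1.159⁵ = 36.39
Step 6: 17.4 × 1.159⁶ = 42.17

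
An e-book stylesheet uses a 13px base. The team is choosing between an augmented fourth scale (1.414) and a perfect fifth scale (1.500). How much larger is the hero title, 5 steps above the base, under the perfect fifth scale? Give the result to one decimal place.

Augmented fourth: 13.0 × 1.414⁵ = 73.484px
Perfect fifth: 13.0 × 1.500⁵ = 98.719px
Difference: 98.719 − 73.484 = 25.235px

25.2px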